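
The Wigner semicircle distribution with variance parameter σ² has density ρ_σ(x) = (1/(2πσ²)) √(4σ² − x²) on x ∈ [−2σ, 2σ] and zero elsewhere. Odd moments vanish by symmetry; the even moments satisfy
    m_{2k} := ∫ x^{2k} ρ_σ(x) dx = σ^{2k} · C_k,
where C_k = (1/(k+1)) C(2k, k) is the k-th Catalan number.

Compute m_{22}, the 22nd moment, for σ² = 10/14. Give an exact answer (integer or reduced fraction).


By the scaled semicircle moment identity, m_{2k} = σ^{2k} · C_k with k = 11.
C_11 = (1/(k+1)) · C(2k, k) = (1/12) · C(22, 11) = (1/12) · 705432 = 58786.
σ^{2k} = (σ²)^k = (10/14)^11 = 48828125/1977326743.

Therefore m_{22} = σ^{22} · C_11 = (48828125/1977326743) · 58786 = 410058593750/282475249.


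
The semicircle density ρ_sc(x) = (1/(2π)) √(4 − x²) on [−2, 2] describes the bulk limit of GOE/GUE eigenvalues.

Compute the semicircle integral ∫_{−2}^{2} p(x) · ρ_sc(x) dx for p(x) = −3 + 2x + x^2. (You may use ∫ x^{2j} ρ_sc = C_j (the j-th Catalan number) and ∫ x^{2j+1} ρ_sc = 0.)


Write p(x) = Σ a_i x^i, split into monomials and integrate each against ρ_sc separately.
Using ∫ x^{2j} ρ_sc = C_j = (1/(j+1)) C(2j, j) (Catalan numbers) and ∫ x^{2j+1} ρ_sc = 0 (odd monomials vanish by symmetry):
  i = 0 (even): a_0 · C_{0} = -3 · 1 = -3
  i = 1 (odd): ∫ x^1 ρ_sc = 0 (vanishes)
  i = 2 (even): a_2 · C_{1} = 1 · 1 = 1

Summing the contributions: ∫_{−2}^{2} p(x) ρ_sc(x) dx = (-3) + 1 = -2.


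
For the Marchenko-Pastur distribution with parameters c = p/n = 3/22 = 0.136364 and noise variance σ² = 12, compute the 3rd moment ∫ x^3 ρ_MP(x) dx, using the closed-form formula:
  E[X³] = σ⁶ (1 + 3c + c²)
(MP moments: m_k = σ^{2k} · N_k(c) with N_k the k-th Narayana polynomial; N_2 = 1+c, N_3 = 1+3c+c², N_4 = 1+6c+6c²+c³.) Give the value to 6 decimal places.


E[X³] = σ⁶ (1 + 3c + c²) (third MP moment). With σ² = 12 (so σ⁶ = 1728) and c = 3/22 = 0.136364: E[X³] = 1728 · (1 + 3·0.136364 + (0.136364)²) = 1728 · 1.427686.

So E[X^3] = 2467.041322.


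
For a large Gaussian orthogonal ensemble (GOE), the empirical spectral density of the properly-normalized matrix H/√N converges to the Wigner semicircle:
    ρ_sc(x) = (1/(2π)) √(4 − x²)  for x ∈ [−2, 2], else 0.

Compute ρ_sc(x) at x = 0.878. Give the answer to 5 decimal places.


ρ_sc(x) = (1/(2π)) √(4 − x²). With x = 0.878:
  4 − x² = 4 − (0.878)² = 4 − 0.770884 = 3.229116.
  √(4 − x²) = 1.796974.
  1/(2π) = 0.159155.
  ρ_sc(0.878) = 0.159155 · 1.796974 = 0.285997.

Rounded to 5 decimal places: ρ_sc(0.878) ≈ 0.28600.


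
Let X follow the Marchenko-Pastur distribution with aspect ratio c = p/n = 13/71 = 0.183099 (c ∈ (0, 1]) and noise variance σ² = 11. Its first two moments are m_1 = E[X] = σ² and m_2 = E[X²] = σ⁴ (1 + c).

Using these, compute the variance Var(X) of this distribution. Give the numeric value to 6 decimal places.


m_1 = E[X] = σ² = 11, so m_1² = 121.
m_2 = E[X²] = σ⁴ (1 + c) = 121 · (1 + 0.183099) = 121 · 1.183099 = 143.154930.
(Note m_2 − m_1² simplifies to c · σ⁴ = 0.183099 · 121.)

Var(X) = m_2 − m_1² = 143.154930 − 121 = 22.154930.


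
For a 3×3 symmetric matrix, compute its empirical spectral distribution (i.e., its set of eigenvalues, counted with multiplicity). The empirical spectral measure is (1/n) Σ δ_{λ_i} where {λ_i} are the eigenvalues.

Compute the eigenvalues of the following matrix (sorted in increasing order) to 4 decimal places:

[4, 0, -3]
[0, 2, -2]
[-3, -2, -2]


Since M is real symmetric, all three eigenvalues are real; they are the roots of det(λI − M) = λ³ − (tr M) λ² + s λ − det M, where s is the sum of the principal 2×2 minors.
tr M = 4 + 2 + (-2) = 4.
s = (4·2 − 0²) + (4·(-2) − (-3)²) + (2·(-2) − (-2)²) = 8 + (-17) + (-8) = -17.
det M (expand along row 1) = 4·(-8) − 0·(-6) + (-3)·6 = -50.
Characteristic polynomial: λ³ − 4λ² − 17λ + 50 = 0.
Substitute λ = y + (tr M)/3 = y + 1.333333 to remove the quadratic term: y³ + p·y + q = 0 with p = s − (tr M)²/3 = -22.333333 and q = −2(tr M)³/27 + (tr M)·s/3 − det M = 22.592593.
Three real roots ⇒ use the trigonometric (Viète) form: r = 2√(−p/3) = 5.456902, φ = arccos(3q/(p·r)) = arccos(-0.556144) = 2.160536 rad.
y_k = r·cos(φ/3 − 2πk/3) for k = 0, 1, 2 gives y = 4.101887, 1.065821, -5.167709.
λ_k = y_k + 1.333333 gives λ = 5.4352, 2.3992, -3.8344 (check: the sum is 4.0000 = tr M).

Eigenvalues sorted in increasing order: [-3.8344, 2.3992, 5.4352].


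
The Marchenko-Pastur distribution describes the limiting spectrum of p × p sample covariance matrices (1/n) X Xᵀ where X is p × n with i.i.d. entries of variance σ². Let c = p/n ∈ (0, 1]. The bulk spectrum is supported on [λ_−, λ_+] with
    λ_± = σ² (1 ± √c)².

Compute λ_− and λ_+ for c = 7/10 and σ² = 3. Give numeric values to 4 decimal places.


c = 7/10 = 0.700000; √c = 0.836660.
λ_− = σ² (1 − √c)² = 3 · (1 − 0.836660)² = 3 · (0.163340)² = 0.080040.
λ_+ = σ² (1 + √c)² = 3 · (1 + 0.836660)² = 3 · (1.836660)² = 10.119960.

Rounded to 4 decimal places: λ_− ≈ 0.0800, λ_+ ≈ 10.1200.


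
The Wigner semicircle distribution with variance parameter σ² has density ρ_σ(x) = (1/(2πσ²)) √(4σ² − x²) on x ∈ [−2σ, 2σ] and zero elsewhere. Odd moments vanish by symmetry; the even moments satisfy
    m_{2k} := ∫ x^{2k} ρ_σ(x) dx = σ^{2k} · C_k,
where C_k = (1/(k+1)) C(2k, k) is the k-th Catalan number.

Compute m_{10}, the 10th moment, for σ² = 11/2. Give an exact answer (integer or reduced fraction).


By the scaled semicircle moment identity, m_{2k} = σ^{2k} · C_k with k = 5.
C_5 = (1/(k+1)) · C(2k, k) = (1/6) · C(10, 5) = (1/6) · 252 = 42.
σ^{2k} = (σ²)^k = (11/2)^5 = 161051/32.

Therefore m_{10} = σ^{10} · C_5 = (161051/32) · 42 = 3382071/16.


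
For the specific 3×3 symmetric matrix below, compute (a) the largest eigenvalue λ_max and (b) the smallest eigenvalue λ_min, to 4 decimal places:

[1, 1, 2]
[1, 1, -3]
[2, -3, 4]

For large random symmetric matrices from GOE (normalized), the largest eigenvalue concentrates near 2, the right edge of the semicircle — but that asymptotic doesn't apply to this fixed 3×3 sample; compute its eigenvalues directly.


Since M is real symmetric, all three eigenvalues are real; they are the roots of det(λI − M) = λ³ − (tr M) λ² + s λ − det M, where s is the sum of the principal 2×2 minors.
tr M = 1 + 1 + 4 = 6.
s = (1·1 − 1²) + (1·4 − 2²) + (1·4 − (-3)²) = 0 + 0 + (-5) = -5.
det M (expand along row 1) = 1·(-5) − 1·10 + 2·(-5) = -25.
Characteristic polynomial: λ³ − 6λ² − 5λ + 25 = 0.
Substitute λ = y + (tr M)/3 = y + 2.000000 to remove the quadratic term: y³ + p·y + q = 0 with p = s − (tr M)²/3 = -17.000000 and q = −2(tr M)³/27 + (tr M)·s/3 − det M = -1.000000.
Three real roots ⇒ use the trigonometric (Viète) form: r = 2√(−p/3) = 4.760952, φ = arccos(3q/(p·r)) = arccos(0.037066) = 1.533722 rad.
y_k = r·cos(φ/3 − 2πk/3) for k = 0, 1, 2 gives y = 4.152209, -0.058836, -4.093373.
λ_k = y_k + 2.000000 gives λ = 6.1522, 1.9412, -2.0934 (check: the sum is 6.0000 = tr M).

Hence λ_max = 6.1522 and λ_min = -2.0934.


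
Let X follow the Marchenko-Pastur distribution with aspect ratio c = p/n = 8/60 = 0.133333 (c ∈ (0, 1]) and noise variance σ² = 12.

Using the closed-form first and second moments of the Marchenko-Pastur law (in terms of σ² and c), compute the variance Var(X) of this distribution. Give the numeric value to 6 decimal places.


Recall the MP moments m_1 = E[X] = σ² and m_2 = E[X²] = σ⁴ (1 + c).
m_1 = E[X] = σ² = 12, so m_1² = 144.
m_2 = E[X²] = σ⁴ (1 + c) = 144 · (1 + 0.133333) = 144 · 1.133333 = 163.200000.
(Note m_2 − m_1² simplifies to c · σ⁴ = 0.133333 · 144.)

Var(X) = m_2 − m_1² = 163.200000 − 144 = 19.200000.


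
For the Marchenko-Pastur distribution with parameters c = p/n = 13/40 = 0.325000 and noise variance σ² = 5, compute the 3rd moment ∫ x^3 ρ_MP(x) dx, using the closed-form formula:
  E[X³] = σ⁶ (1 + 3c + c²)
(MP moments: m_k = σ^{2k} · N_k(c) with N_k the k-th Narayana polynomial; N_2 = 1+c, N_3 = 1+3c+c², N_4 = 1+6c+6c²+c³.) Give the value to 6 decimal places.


E[X³] = σ⁶ (1 + 3c + c²) (third MP moment). With σ² = 5 (so σ⁶ = 125) and c = 13/40 = 0.325000: E[X³] = 125 · (1 + 3·0.325000 + (0.325000)²) = 125 · 2.080625.

So E[X^3] = 260.078125.


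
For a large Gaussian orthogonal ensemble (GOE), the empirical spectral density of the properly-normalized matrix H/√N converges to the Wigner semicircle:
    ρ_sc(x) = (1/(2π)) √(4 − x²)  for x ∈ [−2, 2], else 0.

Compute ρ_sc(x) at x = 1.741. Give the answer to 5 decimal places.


ρ_sc(x) = (1/(2π)) √(4 − x²). With x = 1.741:
  4 − x² = 4 − (1.741)² = 4 − 3.031081 = 0.968919.
  √(4 − x²) = 0.984337.
  1/(2π) = 0.159155.
  ρ_sc(1.741) = 0.159155 · 0.984337 = 0.156662.

Rounded to 5 decimal places: ρ_sc(1.741) ≈ 0.15666.


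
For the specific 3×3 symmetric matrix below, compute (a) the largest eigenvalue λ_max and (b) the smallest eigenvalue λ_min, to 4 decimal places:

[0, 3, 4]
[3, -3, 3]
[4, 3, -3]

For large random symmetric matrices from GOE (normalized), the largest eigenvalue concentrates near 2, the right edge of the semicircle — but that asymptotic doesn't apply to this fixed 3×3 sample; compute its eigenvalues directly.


Since M is real symmetric, all three eigenvalues are real; they are the roots of det(λI − M) = λ³ − (tr M) λ² + s λ − det M, where s is the sum of the principal 2×2 minors.
tr M = 0 + (-3) + (-3) = -6.
s = (0·(-3) − 3²) + (0·(-3) − 4²) + ((-3)·(-3) − 3²) = -9 + (-16) + 0 = -25.
det M (expand along row 1) = 0·0 − 3·(-21) + 4·21 = 147.
Characteristic polynomial: λ³ + 6λ² − 25λ − 147 = 0.
Substitute λ = y + (tr M)/3 = y − 2.000000 to remove the quadratic term: y³ + p·y + q = 0 with p = s − (tr M)²/3 = -37.000000 and q = −2(tr M)³/27 + (tr M)·s/3 − det M = -81.000000.
Three real roots ⇒ use the trigonometric (Viète) form: r = 2√(−p/3) = 7.023769, φ = arccos(3q/(p·r)) = arccos(0.935049) = 0.362399 rad.
y_k = r·cos(φ/3 − 2πk/3) for k = 0, 1, 2 gives y = 6.972584, -2.753281, -4.219303.
λ_k = y_k − 2.000000 gives λ = 4.9726, -4.7533, -6.2193 (check: the sum is -6.0000 = tr M).

Hence λ_max = 4.9726 and λ_min = -6.2193.


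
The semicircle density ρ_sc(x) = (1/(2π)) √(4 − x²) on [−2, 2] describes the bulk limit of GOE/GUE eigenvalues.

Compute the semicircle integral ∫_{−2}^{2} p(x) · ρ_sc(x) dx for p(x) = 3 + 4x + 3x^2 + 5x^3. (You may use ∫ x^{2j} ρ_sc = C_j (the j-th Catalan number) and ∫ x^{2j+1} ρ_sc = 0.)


Write p(x) = Σ a_i x^i, split into monomials and integrate each against ρ_sc separately.
Using ∫ x^{2j} ρ_sc = C_j = (1/(j+1)) C(2j, j) (Catalan numbers) and ∫ x^{2j+1} ρ_sc = 0 (odd monomials vanish by symmetry):
  i = 0 (even): a_0 · C_{0} = 3 · 1 = 3
  i = 1 (odd): ∫ x^1 ρ_sc = 0 (vanishes)
  i = 2 (even): a_2 · C_{1} = 3 · 1 = 3
  i = 3 (odd): ∫ x^3 ρ_sc = 0 (vanishes)

Summing the contributions: ∫_{−2}^{2} p(x) ρ_sc(x) dx = 3 + 3 = 6.


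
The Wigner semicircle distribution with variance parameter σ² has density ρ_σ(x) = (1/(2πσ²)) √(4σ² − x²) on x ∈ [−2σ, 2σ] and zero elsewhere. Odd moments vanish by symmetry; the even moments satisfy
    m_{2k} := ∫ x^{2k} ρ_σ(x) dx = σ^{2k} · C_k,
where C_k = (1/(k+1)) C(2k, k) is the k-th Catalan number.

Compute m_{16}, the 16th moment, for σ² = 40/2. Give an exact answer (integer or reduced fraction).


By the scaled semicircle moment identity, m_{2k} = σ^{2k} · C_k with k = 8.
C_8 = (1/(k+1)) · C(2k, k) = (1/9) · C(16, 8) = (1/9) · 12870 = 1430.
σ^{2k} = (σ²)^k = (40/2)^8 = 25600000000.

Therefore m_{16} = σ^{16} · C_8 = 25600000000 · 1430 = 36608000000000.


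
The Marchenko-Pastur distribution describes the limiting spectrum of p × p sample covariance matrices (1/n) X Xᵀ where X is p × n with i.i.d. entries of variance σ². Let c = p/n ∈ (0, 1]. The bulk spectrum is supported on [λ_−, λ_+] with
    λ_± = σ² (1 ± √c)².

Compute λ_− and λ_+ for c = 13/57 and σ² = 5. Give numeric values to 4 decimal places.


c = 13/57 = 0.228070; √c = 0.477567.
λ_− = σ² (1 − √c)² = 5 · (1 − 0.477567)² = 5 · (0.522433)² = 1.364682.
λ_+ = σ² (1 + √c)² = 5 · (1 + 0.477567)² = 5 · (1.477567)² = 10.916020.

Rounded to 4 decimal places: λ_− ≈ 1.3647, λ_+ ≈ 10.9160.


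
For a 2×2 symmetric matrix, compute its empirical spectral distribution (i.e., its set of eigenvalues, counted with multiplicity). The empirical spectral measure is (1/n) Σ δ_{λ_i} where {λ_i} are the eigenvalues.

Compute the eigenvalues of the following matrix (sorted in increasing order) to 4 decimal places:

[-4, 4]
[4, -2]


Since M is real symmetric, both eigenvalues are real; they are the roots of det(λI − M) = λ² − (tr M) λ + det M.
tr M = -4 + (-2) = -6.
det M = (-4)·(-2) − 4² = 8 − 16 = -8.
Characteristic polynomial: λ² + 6λ − 8 = 0.
Discriminant Δ = (tr M)² − 4·det M = 36 − (-32) = 68; √Δ = 8.246211.
λ = (tr M ± √Δ)/2 = (-6 ± 8.246211)/2, giving (tr M − √Δ)/2 = -7.1231 and (tr M + √Δ)/2 = 1.1231.

Eigenvalues sorted in increasing order: [-7.1231, 1.1231].


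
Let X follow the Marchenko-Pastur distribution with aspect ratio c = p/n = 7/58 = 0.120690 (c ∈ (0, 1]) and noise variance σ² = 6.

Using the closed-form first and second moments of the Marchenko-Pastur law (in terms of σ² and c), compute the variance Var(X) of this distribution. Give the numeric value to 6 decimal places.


Recall the MP moments m_1 = E[X] = σ² and m_2 = E[X²] = σ⁴ (1 + c).
m_1 = E[X] = σ² = 6, so m_1² = 36.
m_2 = E[X²] = σ⁴ (1 + c) = 36 · (1 + 0.120690) = 36 · 1.120690 = 40.344828.
(Note m_2 − m_1² simplifies to c · σ⁴ = 0.120690 · 36.)

Var(X) = m_2 − m_1² = 40.344828 − 36 = 4.344828.


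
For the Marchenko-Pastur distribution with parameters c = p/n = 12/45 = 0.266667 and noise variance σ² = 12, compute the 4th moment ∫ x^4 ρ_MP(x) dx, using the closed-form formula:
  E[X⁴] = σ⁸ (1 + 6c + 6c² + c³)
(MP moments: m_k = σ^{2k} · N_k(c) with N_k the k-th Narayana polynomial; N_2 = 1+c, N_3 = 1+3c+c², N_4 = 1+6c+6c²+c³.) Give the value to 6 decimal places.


E[X⁴] = σ⁸ (1 + 6c + 6c² + c³) (fourth MP moment). With σ² = 12 (so σ⁸ = 20736) and c = 12/45 = 0.266667: E[X⁴] = 20736 · (1 + 6·0.266667 + 6·(0.266667)² + (0.266667)³) = 20736 · 3.045630.

So E[X^4] = 63154.176000.


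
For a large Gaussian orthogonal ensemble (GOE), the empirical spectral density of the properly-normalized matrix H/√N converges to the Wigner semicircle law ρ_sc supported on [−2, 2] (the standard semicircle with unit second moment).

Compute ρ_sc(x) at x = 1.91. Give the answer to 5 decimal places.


ρ_sc(x) = (1/(2π)) √(4 − x²). With x = 1.91:
  4 − x² = 4 − (1.91)² = 4 − 3.648100 = 0.351900.
  √(4 − x²) = 0.593212.
  1/(2π) = 0.159155.
  ρ_sc(1.91) = 0.159155 · 0.593212 = 0.094413.

Rounded to 5 decimal places: ρ_sc(1.91) ≈ 0.09441.


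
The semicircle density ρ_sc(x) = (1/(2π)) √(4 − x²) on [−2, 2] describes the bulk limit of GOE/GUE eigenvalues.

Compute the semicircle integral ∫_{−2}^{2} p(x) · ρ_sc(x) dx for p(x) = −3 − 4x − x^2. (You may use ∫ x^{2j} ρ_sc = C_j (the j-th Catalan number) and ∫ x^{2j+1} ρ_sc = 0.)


Write p(x) = Σ a_i x^i, split into monomials and integrate each against ρ_sc separately.
Using ∫ x^{2j} ρ_sc = C_j = (1/(j+1)) C(2j, j) (Catalan numbers) and ∫ x^{2j+1} ρ_sc = 0 (odd monomials vanish by symmetry):
  i = 0 (even): a_0 · C_{0} = -3 · 1 = -3
  i = 1 (odd): ∫ x^1 ρ_sc = 0 (vanishes)
  i = 2 (even): a_2 · C_{1} = -1 · 1 = -1

Summing the contributions: ∫_{−2}^{2} p(x) ρ_sc(x) dx = (-3) + (-1) = -4.


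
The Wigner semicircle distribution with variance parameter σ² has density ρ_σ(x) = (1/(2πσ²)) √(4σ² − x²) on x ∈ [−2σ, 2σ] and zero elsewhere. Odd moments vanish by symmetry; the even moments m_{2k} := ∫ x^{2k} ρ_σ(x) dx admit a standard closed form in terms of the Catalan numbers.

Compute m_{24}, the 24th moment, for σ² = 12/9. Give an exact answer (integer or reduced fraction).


By the scaled semicircle moment identity, m_{2k} = σ^{2k} · C_k with k = 12.
C_12 = (1/(k+1)) · C(2k, k) = (1/13) · C(24, 12) = (1/13) · 2704156 = 208012.
σ^{2k} = (σ²)^k = (12/9)^12 = 16777216/531441.

Therefore m_{24} = σ^{24} · C_12 = (16777216/531441) · 208012 = 3489862254592/531441.


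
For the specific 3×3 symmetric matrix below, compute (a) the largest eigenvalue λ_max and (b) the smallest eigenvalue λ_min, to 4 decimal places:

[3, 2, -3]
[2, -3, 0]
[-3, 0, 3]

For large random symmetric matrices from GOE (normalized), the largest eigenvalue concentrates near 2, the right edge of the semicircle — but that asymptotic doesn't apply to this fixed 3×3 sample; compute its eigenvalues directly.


Since M is real symmetric, all three eigenvalues are real; they are the roots of det(λI − M) = λ³ − (tr M) λ² + s λ − det M, where s is the sum of the principal 2×2 minors.
tr M = 3 + (-3) + 3 = 3.
s = (3·(-3) − 2²) + (3·3 − (-3)²) + ((-3)·3 − 0²) = -13 + 0 + (-9) = -22.
det M (expand along row 1) = 3·(-9) − 2·6 + (-3)·(-9) = -12.
Characteristic polynomial: λ³ − 3λ² − 22λ + 12 = 0.
Substitute λ = y + (tr M)/3 = y + 1.000000 to remove the quadratic term: y³ + p·y + q = 0 with p = s − (tr M)²/3 = -25.000000 and q = −2(tr M)³/27 + (tr M)·s/3 − det M = -12.000000.
Three real roots ⇒ use the trigonometric (Viète) form: r = 2√(−p/3) = 5.773503, φ = arccos(3q/(p·r)) = arccos(0.249415) = 1.318720 rad.
y_k = r·cos(φ/3 − 2πk/3) for k = 0, 1, 2 gives y = 5.224635, -0.484551, -4.740084.
λ_k = y_k + 1.000000 gives λ = 6.2246, 0.5154, -3.7401 (check: the sum is 3.0000 = tr M).

Hence λ_max = 6.2246 and λ_min = -3.7401.


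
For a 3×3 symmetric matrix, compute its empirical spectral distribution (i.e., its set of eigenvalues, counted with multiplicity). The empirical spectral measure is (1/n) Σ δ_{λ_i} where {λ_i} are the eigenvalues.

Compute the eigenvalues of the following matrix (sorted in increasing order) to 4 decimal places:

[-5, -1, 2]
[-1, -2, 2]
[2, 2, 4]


Since M is real symmetric, all three eigenvalues are real; they are the roots of det(λI − M) = λ³ − (tr M) λ² + s λ − det M, where s is the sum of the principal 2×2 minors.
tr M = -5 + (-2) + 4 = -3.
s = ((-5)·(-2) − (-1)²) + ((-5)·4 − 2²) + ((-2)·4 − 2²) = 9 + (-24) + (-12) = -27.
det M (expand along row 1) = (-5)·(-12) − (-1)·(-8) + 2·2 = 56.
Characteristic polynomial: λ³ + 3λ² − 27λ − 56 = 0.
Substitute λ = y + (tr M)/3 = y − 1.000000 to remove the quadratic term: y³ + p·y + q = 0 with p = s − (tr M)²/3 = -30.000000 and q = −2(tr M)³/27 + (tr M)·s/3 − det M = -27.000000.
Three real roots ⇒ use the trigonometric (Viète) form: r = 2√(−p/3) = 6.324555, φ = arccos(3q/(p·r)) = arccos(0.426907) = 1.129726 rad.
y_k = r·cos(φ/3 − 2πk/3) for k = 0, 1, 2 gives y = 5.881390, -0.926511, -4.954879.
λ_k = y_k − 1.000000 gives λ = 4.8814, -1.9265, -5.9549 (check: the sum is -3.0000 = tr M).

Eigenvalues sorted in increasing order: [-5.9549, -1.9265, 4.8814].


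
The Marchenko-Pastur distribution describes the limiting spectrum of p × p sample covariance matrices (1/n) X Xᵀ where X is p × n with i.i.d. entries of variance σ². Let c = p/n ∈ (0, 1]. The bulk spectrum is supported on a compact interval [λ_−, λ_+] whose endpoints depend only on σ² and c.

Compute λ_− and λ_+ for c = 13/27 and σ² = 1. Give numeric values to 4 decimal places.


c = 13/27 = 0.481481; √c = 0.693889.
λ_− = σ² (1 − √c)² = 1 · (1 − 0.693889)² = 1 · (0.306111)² = 0.093704.
λ_+ = σ² (1 + √c)² = 1 · (1 + 0.693889)² = 1 · (1.693889)² = 2.869259.

Rounded to 4 decimal places: λ_− ≈ 0.0937, λ_+ ≈ 2.8693.


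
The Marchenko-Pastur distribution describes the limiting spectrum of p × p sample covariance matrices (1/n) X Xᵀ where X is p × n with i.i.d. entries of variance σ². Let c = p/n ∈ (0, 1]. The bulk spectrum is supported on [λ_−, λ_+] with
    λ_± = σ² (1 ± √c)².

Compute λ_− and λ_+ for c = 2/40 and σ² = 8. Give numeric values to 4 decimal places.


c = 2/40 = 0.050000; √c = 0.223607.
λ_− = σ² (1 − √c)² = 8 · (1 − 0.223607)² = 8 · (0.776393)² = 4.822291.
λ_+ = σ² (1 + √c)² = 8 · (1 + 0.223607)² = 8 · (1.223607)² = 11.977709.

Rounded to 4 decimal places: λ_− ≈ 4.8223, λ_+ ≈ 11.9777.


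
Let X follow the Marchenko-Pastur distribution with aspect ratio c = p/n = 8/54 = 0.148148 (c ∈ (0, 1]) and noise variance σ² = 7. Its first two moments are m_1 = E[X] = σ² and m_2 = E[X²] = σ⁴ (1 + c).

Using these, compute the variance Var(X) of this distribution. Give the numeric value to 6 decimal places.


m_1 = E[X] = σ² = 7, so m_1² = 49.
m_2 = E[X²] = σ⁴ (1 + c) = 49 · (1 + 0.148148) = 49 · 1.148148 = 56.259259.
(Note m_2 − m_1² simplifies to c · σ⁴ = 0.148148 · 49.)

Var(X) = m_2 − m_1² = 56.259259 − 49 = 7.259259.


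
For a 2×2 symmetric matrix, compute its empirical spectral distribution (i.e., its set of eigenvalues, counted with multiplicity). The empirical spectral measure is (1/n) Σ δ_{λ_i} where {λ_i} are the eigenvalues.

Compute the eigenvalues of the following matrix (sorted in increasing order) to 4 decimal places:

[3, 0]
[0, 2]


Since M is real symmetric, both eigenvalues are real; they are the roots of det(λI − M) = λ² − (tr M) λ + det M.
tr M = 3 + 2 = 5.
det M = 3·2 − 0² = 6 − 0 = 6.
Characteristic polynomial: λ² − 5λ + 6 = 0.
Discriminant Δ = (tr M)² − 4·det M = 25 − 24 = 1; √Δ = 1.000000.
λ = (tr M ± √Δ)/2 = (5 ± 1.000000)/2, giving (tr M − √Δ)/2 = 2.0000 and (tr M + √Δ)/2 = 3.0000.

Eigenvalues sorted in increasing order: [2.0000, 3.0000].


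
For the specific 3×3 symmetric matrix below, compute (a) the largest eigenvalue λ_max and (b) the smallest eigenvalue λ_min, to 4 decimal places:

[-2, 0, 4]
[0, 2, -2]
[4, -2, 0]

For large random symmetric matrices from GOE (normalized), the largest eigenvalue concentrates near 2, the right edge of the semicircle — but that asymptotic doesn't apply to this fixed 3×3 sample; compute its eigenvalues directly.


Since M is real symmetric, all three eigenvalues are real; they are the roots of det(λI − M) = λ³ − (tr M) λ² + s λ − det M, where s is the sum of the principal 2×2 minors.
tr M = -2 + 2 + 0 = 0.
s = ((-2)·2 − 0²) + ((-2)·0 − 4²) + (2·0 − (-2)²) = -4 + (-16) + (-4) = -24.
det M (expand along row 1) = (-2)·(-4) − 0·8 + 4·(-8) = -24.
Characteristic polynomial: λ³ − 24λ + 24 = 0.
Substitute λ = y + (tr M)/3 = y + 0.000000 to remove the quadratic term: y³ + p·y + q = 0 with p = s − (tr M)²/3 = -24.000000 and q = −2(tr M)³/27 + (tr M)·s/3 − det M = 24.000000.
Three real roots ⇒ use the trigonometric (Viète) form: r = 2√(−p/3) = 5.656854, φ = arccos(3q/(p·r)) = arccos(-0.530330) = 2.129786 rad.
y_k = r·cos(φ/3 − 2πk/3) for k = 0, 1, 2 gives y = 4.290205, 1.047953, -5.338158.
λ_k = y_k + 0.000000 gives λ = 4.2902, 1.0480, -5.3382 (check: the sum is 0.0000 = tr M).

Hence λ_max = 4.2902 and λ_min = -5.3382.


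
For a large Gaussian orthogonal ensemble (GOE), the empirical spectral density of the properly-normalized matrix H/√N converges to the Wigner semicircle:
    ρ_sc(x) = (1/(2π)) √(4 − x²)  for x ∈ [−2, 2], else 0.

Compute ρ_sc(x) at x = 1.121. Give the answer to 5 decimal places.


ρ_sc(x) = (1/(2π)) √(4 − x²). With x = 1.121:
  4 − x² = 4 − (1.121)² = 4 − 1.256641 = 2.743359.
  √(4 − x²) = 1.656309.
  1/(2π) = 0.159155.
  ρ_sc(1.121) = 0.159155 · 1.656309 = 0.263610.

Rounded to 5 decimal places: ρ_sc(1.121) ≈ 0.26361.


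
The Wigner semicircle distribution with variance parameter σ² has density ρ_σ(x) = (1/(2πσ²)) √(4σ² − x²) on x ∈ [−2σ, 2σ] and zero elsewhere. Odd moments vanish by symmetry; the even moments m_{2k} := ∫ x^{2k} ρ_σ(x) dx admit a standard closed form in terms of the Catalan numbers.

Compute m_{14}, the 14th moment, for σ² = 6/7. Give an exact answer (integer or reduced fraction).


By the scaled semicircle moment identity, m_{2k} = σ^{2k} · C_k with k = 7.
C_7 = (1/(k+1)) · C(2k, k) = (1/8) · C(14, 7) = (1/8) · 3432 = 429.
σ^{2k} = (σ²)^k = (6/7)^7 = 279936/823543.

Therefore m_{14} = σ^{14} · C_7 = (279936/823543) · 429 = 120092544/823543.


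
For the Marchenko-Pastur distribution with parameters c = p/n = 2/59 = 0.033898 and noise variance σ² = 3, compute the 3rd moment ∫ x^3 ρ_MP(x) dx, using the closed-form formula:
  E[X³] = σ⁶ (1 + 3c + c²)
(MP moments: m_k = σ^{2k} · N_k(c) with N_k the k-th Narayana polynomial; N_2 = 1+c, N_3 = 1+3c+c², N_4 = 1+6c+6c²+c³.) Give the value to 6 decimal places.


E[X³] = σ⁶ (1 + 3c + c²) (third MP moment). With σ² = 3 (so σ⁶ = 27) and c = 2/59 = 0.033898: E[X³] = 27 · (1 + 3·0.033898 + (0.033898)²) = 27 · 1.102844.

So E[X^3] = 29.776788.


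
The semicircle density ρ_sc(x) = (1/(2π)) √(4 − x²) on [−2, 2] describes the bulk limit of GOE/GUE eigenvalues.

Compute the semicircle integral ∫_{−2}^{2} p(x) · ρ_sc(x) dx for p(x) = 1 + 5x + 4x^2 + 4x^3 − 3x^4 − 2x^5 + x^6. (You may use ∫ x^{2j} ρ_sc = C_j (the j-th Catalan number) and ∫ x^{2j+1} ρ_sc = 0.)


Write p(x) = Σ a_i x^i, split into monomials and integrate each against ρ_sc separately.
Using ∫ x^{2j} ρ_sc = C_j = (1/(j+1)) C(2j, j) (Catalan numbers) and ∫ x^{2j+1} ρ_sc = 0 (odd monomials vanish by symmetry):
  i = 0 (even): a_0 · C_{0} = 1 · 1 = 1
  i = 1 (odd): ∫ x^1 ρ_sc = 0 (vanishes)
  i = 2 (even): a_2 · C_{1} = 4 · 1 = 4
  i = 3 (odd): ∫ x^3 ρ_sc = 0 (vanishes)
  i = 4 (even): a_4 · C_{2} = -3 · 2 = -6
  i = 5 (odd): ∫ x^5 ρ_sc = 0 (vanishes)
  i = 6 (even): a_6 · C_{3} = 1 · 5 = 5

Summing the contributions: ∫_{−2}^{2} p(x) ρ_sc(x) dx = 1 + 4 + (-6) + 5 = 4.


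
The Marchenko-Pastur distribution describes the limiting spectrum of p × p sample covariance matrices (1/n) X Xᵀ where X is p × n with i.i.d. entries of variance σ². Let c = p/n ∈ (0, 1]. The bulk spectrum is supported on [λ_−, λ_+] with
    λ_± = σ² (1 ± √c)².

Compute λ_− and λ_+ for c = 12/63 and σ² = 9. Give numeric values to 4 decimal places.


c = 12/63 = 0.190476; √c = 0.436436.
λ_− = σ² (1 − √c)² = 9 · (1 − 0.436436)² = 9 · (0.563564)² = 2.858442.
λ_+ = σ² (1 + √c)² = 9 · (1 + 0.436436)² = 9 · (1.436436)² = 18.570130.

Rounded to 4 decimal places: λ_− ≈ 2.8584, λ_+ ≈ 18.5701.


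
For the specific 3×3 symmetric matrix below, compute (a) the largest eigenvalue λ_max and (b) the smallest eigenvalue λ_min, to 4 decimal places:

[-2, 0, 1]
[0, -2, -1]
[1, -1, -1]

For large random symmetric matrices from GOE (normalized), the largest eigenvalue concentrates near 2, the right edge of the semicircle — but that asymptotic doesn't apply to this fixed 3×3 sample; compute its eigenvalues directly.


Since M is real symmetric, all three eigenvalues are real; they are the roots of det(λI − M) = λ³ − (tr M) λ² + s λ − det M, where s is the sum of the principal 2×2 minors.
tr M = -2 + (-2) + (-1) = -5.
s = ((-2)·(-2) − 0²) + ((-2)·(-1) − 1²) + ((-2)·(-1) − (-1)²) = 4 + 1 + 1 = 6.
det M (expand along row 1) = (-2)·1 − 0·1 + 1·2 = 0.
Characteristic polynomial: λ³ + 5λ² + 6λ = 0.
Substitute λ = y + (tr M)/3 = y − 1.666667 to remove the quadratic term: y³ + p·y + q = 0 with p = s − (tr M)²/3 = -2.333333 and q = −2(tr M)³/27 + (tr M)·s/3 − det M = -0.740741.
Three real roots ⇒ use the trigonometric (Viète) form: r = 2√(−p/3) = 1.763834, φ = arccos(3q/(p·r)) = arccos(0.539949) = 1.000420 rad.
y_k = r·cos(φ/3 − 2πk/3) for k = 0, 1, 2 gives y = 1.666667, -0.333333, -1.333333.
λ_k = y_k − 1.666667 gives λ = 0.0000, -2.0000, -3.0000 (check: the sum is -5.0000 = tr M).

Hence λ_max = 0.0000 and λ_min = -3.0000.


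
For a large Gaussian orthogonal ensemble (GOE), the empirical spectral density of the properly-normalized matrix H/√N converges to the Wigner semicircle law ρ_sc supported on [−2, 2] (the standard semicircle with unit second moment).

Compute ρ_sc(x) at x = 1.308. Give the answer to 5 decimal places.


ρ_sc(x) = (1/(2π)) √(4 − x²). With x = 1.308:
  4 − x² = 4 − (1.308)² = 4 − 1.710864 = 2.289136.
  √(4 − x²) = 1.512989.
  1/(2π) = 0.159155.
  ρ_sc(1.308) = 0.159155 · 1.512989 = 0.240800.

Rounded to 5 decimal places: ρ_sc(1.308) ≈ 0.24080.


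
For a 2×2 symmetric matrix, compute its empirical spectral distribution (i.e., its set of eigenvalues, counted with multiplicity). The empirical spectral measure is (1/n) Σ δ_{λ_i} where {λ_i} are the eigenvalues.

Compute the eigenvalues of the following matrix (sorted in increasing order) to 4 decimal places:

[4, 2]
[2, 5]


Since M is real symmetric, both eigenvalues are real; they are the roots of det(λI − M) = λ² − (tr M) λ + det M.
tr M = 4 + 5 = 9.
det M = 4·5 − 2² = 20 − 4 = 16.
Characteristic polynomial: λ² − 9λ + 16 = 0.
Discriminant Δ = (tr M)² − 4·det M = 81 − 64 = 17; √Δ = 4.123106.
λ = (tr M ± √Δ)/2 = (9 ± 4.123106)/2, giving (tr M − √Δ)/2 = 2.4384 and (tr M + √Δ)/2 = 6.5616.

Eigenvalues sorted in increasing order: [2.4384, 6.5616].


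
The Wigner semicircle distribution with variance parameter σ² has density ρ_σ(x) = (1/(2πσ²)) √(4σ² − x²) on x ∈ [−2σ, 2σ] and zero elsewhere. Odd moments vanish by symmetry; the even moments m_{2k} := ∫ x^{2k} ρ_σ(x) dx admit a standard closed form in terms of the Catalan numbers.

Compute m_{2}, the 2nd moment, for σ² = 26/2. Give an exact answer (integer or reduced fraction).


By the scaled semicircle moment identity, m_{2k} = σ^{2k} · C_k with k = 1.
C_1 = (1/(k+1)) · C(2k, k) = (1/2) · C(2, 1) = (1/2) · 2 = 1.
σ^{2k} = (σ²)^k = (26/2)^1 = 13.

Therefore m_{2} = σ^{2} · C_1 = 13 · 1 = 13.


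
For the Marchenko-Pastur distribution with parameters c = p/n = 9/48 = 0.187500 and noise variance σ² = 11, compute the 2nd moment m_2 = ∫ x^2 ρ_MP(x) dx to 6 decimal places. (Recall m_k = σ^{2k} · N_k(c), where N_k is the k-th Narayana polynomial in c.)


E[X²] = σ⁴ (1 + c) (second MP moment). With σ² = 11 (so σ⁴ = 121) and c = 9/48 = 0.187500: E[X²] = 121 · (1 + 0.187500) = 121 · 1.187500.

So E[X^2] = 143.687500.


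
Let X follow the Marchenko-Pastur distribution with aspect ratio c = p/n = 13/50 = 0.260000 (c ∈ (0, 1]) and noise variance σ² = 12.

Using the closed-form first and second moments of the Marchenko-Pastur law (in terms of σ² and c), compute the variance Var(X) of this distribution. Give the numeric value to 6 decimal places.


Recall the MP moments m_1 = E[X] = σ² and m_2 = E[X²] = σ⁴ (1 + c).
m_1 = E[X] = σ² = 12, so m_1² = 144.
m_2 = E[X²] = σ⁴ (1 + c) = 144 · (1 + 0.260000) = 144 · 1.260000 = 181.440000.
(Note m_2 − m_1² simplifies to c · σ⁴ = 0.260000 · 144.)

Var(X) = m_2 − m_1² = 181.440000 − 144 = 37.440000.


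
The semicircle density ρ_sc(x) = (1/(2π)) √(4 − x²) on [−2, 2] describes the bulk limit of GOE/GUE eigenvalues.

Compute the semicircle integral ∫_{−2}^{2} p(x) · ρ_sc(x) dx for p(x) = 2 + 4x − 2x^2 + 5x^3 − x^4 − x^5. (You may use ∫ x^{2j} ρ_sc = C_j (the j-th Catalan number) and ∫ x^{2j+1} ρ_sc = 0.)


Write p(x) = Σ a_i x^i, split into monomials and integrate each against ρ_sc separately.
Using ∫ x^{2j} ρ_sc = C_j = (1/(j+1)) C(2j, j) (Catalan numbers) and ∫ x^{2j+1} ρ_sc = 0 (odd monomials vanish by symmetry):
  i = 0 (even): a_0 · C_{0} = 2 · 1 = 2
  i = 1 (odd): ∫ x^1 ρ_sc = 0 (vanishes)
  i = 2 (even): a_2 · C_{1} = -2 · 1 = -2
  i = 3 (odd): ∫ x^3 ρ_sc = 0 (vanishes)
  i = 4 (even): a_4 · C_{2} = -1 · 2 = -2
  i = 5 (odd): ∫ x^5 ρ_sc = 0 (vanishes)

Summing the contributions: ∫_{−2}^{2} p(x) ρ_sc(x) dx = 2 + (-2) + (-2) = -2.


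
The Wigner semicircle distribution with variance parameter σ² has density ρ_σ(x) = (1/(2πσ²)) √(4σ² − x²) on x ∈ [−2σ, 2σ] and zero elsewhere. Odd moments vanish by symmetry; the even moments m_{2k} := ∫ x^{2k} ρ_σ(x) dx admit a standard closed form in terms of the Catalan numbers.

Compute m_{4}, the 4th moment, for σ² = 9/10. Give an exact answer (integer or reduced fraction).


By the scaled semicircle moment identity, m_{2k} = σ^{2k} · C_k with k = 2.
C_2 = (1/(k+1)) · C(2k, k) = (1/3) · C(4, 2) = (1/3) · 6 = 2.
σ^{2k} = (σ²)^k = (9/10)^2 = 81/100.

Therefore m_{4} = σ^{4} · C_2 = (81/100) · 2 = 81/50.


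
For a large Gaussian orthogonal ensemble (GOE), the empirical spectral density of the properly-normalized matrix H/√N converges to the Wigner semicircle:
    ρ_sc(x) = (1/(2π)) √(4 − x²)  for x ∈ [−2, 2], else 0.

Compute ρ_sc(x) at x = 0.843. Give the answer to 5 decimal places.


ρ_sc(x) = (1/(2π)) √(4 − x²). With x = 0.843:
  4 − x² = 4 − (0.843)² = 4 − 0.710649 = 3.289351.
  √(4 − x²) = 1.813657.
  1/(2π) = 0.159155.
  ρ_sc(0.843) = 0.159155 · 1.813657 = 0.288652.

Rounded to 5 decimal places: ρ_sc(0.843) ≈ 0.28865.


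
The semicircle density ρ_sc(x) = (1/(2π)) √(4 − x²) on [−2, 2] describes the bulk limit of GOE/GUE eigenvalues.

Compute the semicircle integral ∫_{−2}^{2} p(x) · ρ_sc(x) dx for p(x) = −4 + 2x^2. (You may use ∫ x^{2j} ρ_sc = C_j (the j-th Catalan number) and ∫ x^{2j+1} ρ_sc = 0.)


Write p(x) = Σ a_i x^i, split into monomials and integrate each against ρ_sc separately.
Using ∫ x^{2j} ρ_sc = C_j = (1/(j+1)) C(2j, j) (Catalan numbers) and ∫ x^{2j+1} ρ_sc = 0 (odd monomials vanish by symmetry):
  i = 0 (even): a_0 · C_{0} = -4 · 1 = -4
  i = 2 (even): a_2 · C_{1} = 2 · 1 = 2

Summing the contributions: ∫_{−2}^{2} p(x) ρ_sc(x) dx = (-4) + 2 = -2.


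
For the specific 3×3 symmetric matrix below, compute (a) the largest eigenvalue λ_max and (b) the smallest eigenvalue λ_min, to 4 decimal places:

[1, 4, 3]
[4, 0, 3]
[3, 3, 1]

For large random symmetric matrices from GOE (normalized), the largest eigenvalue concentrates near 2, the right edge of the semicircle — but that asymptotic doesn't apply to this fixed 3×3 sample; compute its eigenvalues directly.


Since M is real symmetric, all three eigenvalues are real; they are the roots of det(λI − M) = λ³ − (tr M) λ² + s λ − det M, where s is the sum of the principal 2×2 minors.
tr M = 1 + 0 + 1 = 2.
s = (1·0 − 4²) + (1·1 − 3²) + (0·1 − 3²) = -16 + (-8) + (-9) = -33.
det M (expand along row 1) = 1·(-9) − 4·(-5) + 3·12 = 47.
Characteristic polynomial: λ³ − 2λ² − 33λ − 47 = 0.
Substitute λ = y + (tr M)/3 = y + 0.666667 to remove the quadratic term: y³ + p·y + q = 0 with p = s − (tr M)²/3 = -34.333333 and q = −2(tr M)³/27 + (tr M)·s/3 − det M = -69.592593.
Three real roots ⇒ use the trigonometric (Viète) form: r = 2√(−p/3) = 6.765928, φ = arccos(3q/(p·r)) = arccos(0.898754) = 0.453876 rad.
y_k = r·cos(φ/3 − 2πk/3) for k = 0, 1, 2 gives y = 6.688642, -2.461208, -4.227434.
λ_k = y_k + 0.666667 gives λ = 7.3553, -1.7945, -3.5608 (check: the sum is 2.0000 = tr M).

Hence λ_max = 7.3553 and λ_min = -3.5608.


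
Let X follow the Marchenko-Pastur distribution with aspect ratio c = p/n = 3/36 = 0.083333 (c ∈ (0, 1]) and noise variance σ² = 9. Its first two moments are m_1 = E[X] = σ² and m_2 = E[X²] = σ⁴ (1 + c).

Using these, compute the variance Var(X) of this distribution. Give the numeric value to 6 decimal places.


m_1 = E[X] = σ² = 9, so m_1² = 81.
m_2 = E[X²] = σ⁴ (1 + c) = 81 · (1 + 0.083333) = 81 · 1.083333 = 87.750000.
(Note m_2 − m_1² simplifies to c · σ⁴ = 0.083333 · 81.)

Var(X) = m_2 − m_1² = 87.750000 − 81 = 6.750000.


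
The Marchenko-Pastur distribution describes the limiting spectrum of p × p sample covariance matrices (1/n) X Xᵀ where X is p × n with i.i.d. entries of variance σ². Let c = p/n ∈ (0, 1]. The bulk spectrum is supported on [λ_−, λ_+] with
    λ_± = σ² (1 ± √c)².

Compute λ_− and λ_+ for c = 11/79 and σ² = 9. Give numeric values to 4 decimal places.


c = 11/79 = 0.139241; √c = 0.373149.
λ_− = σ² (1 − √c)² = 9 · (1 − 0.373149)² = 9 · (0.626851)² = 3.536475.
λ_+ = σ² (1 + √c)² = 9 · (1 + 0.373149)² = 9 · (1.373149)² = 16.969855.

Rounded to 4 decimal places: λ_− ≈ 3.5365, λ_+ ≈ 16.9699.


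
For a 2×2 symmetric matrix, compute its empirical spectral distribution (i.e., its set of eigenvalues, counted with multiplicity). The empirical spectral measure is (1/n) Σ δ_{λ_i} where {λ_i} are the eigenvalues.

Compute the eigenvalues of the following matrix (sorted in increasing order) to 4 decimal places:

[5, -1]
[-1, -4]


Since M is real symmetric, both eigenvalues are real; they are the roots of det(λI − M) = λ² − (tr M) λ + det M.
tr M = 5 + (-4) = 1.
det M = 5·(-4) − (-1)² = -20 − 1 = -21.
Characteristic polynomial: λ² − λ − 21 = 0.
Discriminant Δ = (tr M)² − 4·det M = 1 − (-84) = 85; √Δ = 9.219544.
λ = (tr M ± √Δ)/2 = (1 ± 9.219544)/2, giving (tr M − √Δ)/2 = -4.1098 and (tr M + √Δ)/2 = 5.1098.

Eigenvalues sorted in increasing order: [-4.1098, 5.1098].


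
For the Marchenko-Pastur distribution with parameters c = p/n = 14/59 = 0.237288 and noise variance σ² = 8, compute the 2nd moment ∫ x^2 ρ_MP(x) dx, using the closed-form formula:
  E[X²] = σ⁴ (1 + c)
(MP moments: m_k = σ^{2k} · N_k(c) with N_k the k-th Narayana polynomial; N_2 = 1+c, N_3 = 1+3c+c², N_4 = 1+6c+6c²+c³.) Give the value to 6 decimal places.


E[X²] = σ⁴ (1 + c) (second MP moment). With σ² = 8 (so σ⁴ = 64) and c = 14/59 = 0.237288: E[X²] = 64 · (1 + 0.237288) = 64 · 1.237288.

So E[X^2] = 79.186441.


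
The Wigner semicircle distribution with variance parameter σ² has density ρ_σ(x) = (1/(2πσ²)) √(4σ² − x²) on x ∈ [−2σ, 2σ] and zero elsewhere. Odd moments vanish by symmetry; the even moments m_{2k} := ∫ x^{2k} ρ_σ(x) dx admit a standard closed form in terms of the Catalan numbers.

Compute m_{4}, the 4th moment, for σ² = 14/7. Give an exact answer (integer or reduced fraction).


By the scaled semicircle moment identity, m_{2k} = σ^{2k} · C_k with k = 2.
C_2 = (1/(k+1)) · C(2k, k) = (1/3) · C(4, 2) = (1/3) · 6 = 2.
σ^{2k} = (σ²)^k = (14/7)^2 = 4.

Therefore m_{4} = σ^{4} · C_2 = 4 · 2 = 8.


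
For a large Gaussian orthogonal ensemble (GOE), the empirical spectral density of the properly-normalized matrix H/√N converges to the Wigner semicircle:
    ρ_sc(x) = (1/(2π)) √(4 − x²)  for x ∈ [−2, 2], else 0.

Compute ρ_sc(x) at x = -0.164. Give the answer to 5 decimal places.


ρ_sc(x) = (1/(2π)) √(4 − x²). With x = -0.164:
  4 − x² = 4 − (-0.164)² = 4 − 0.026896 = 3.973104.
  √(4 − x²) = 1.993265.
  1/(2π) = 0.159155.
  ρ_sc(-0.164) = 0.159155 · 1.993265 = 0.317238.

Rounded to 5 decimal places: ρ_sc(-0.164) ≈ 0.31724.


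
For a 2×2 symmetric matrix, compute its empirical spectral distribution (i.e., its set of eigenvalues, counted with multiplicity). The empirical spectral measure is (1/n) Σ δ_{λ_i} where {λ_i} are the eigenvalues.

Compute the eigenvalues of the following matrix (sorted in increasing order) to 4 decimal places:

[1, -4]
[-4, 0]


Since M is real symmetric, both eigenvalues are real; they are the roots of det(λI − M) = λ² − (tr M) λ + det M.
tr M = 1 + 0 = 1.
det M = 1·0 − (-4)² = 0 − 16 = -16.
Characteristic polynomial: λ² − λ − 16 = 0.
Discriminant Δ = (tr M)² − 4·det M = 1 − (-64) = 65; √Δ = 8.062258.
λ = (tr M ± √Δ)/2 = (1 ± 8.062258)/2, giving (tr M − √Δ)/2 = -3.5311 and (tr M + √Δ)/2 = 4.5311.

Eigenvalues sorted in increasing order: [-3.5311, 4.5311].
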